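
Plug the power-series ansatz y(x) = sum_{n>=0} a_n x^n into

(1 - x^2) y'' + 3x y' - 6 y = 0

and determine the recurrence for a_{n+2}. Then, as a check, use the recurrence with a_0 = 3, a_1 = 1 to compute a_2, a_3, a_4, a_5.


Substitute y = sum_n a_n x^n.
(1 - 1 x^2) y'' contributes (n+2)(n+1) a_{n+2} - n(n-1) a_n at x^n.
3 x y'(x) contributes 3 n a_n at x^n.
-6 y(x) contributes -6 a_n at x^n.
Matching x^n: (n+2)(n+1) a_{n+2} + (-n(n-1) + 3 n - 6) a_n = 0.
Thus a_{n+2} = (n(n-1) - 3 n + 6) / ((n+1)(n+2)) * a_n.

Check with a_0 = 3, a_1 = 1 (apply the recurrence for n = 0, 1, 2, 3): a_0 = 3, a_1 = 1, a_2 = 9, a_3 = 1/2, a_4 = 3/2, a_5 = 3/40.

a_(n+2) = (n(n-1) - 3 n + 6) / ((n+1)(n+2)) * a_n; check: a_0 = 3, a_1 = 1, a_2 = 9, a_3 = 1/2, a_4 = 3/2, a_5 = 3/40


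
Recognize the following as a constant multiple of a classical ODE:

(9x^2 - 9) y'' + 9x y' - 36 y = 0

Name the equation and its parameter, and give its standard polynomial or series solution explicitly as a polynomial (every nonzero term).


All three coefficients share the factor -9; dividing through by -9 gives  (1 - x^2) y'' - x y' + 4 y = 0.
This matches the Chebyshev equation (1 - x^2) y'' - x y' + n^2 y = 0 (note the -x y' term, not -2x y') with n^2 = 4, so n = 2; the polynomial solution is T_2(x).
With y = sum_k a_k x^k, matching x^k gives (k+2)(k+1) a_{k+2} = (k^2 - n^2) a_k = (k - 2)(k + 2) a_k. The right side vanishes at k = 2, so the series with the parity of 2 terminates at degree 2.
Standard normalization: leading coefficient of T_n is 2^(n-1), so a_2 = 2^1 = 2. Work downward with a_k = (k+1)(k+2) a_{k+2} / ((k - 2)(k + 2)):
  a_0 = (1)(2)(2) / ((0 - 2)(0 + 2)) = 4/(-4) = -1
Hence T_2(x) = 2 x^2 - 1.

T_2(x); series = 2 x^2 - 1


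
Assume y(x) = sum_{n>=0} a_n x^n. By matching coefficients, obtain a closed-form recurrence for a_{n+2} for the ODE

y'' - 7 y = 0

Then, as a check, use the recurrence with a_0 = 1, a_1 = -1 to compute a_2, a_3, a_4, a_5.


Substitute y = sum_n a_n x^n into y'' + (const) y = 0.
y''(x) = sum_{n>=0} (n+2)(n+1) a_{n+2} x^n.
The ODE becomes sum_n [(n+2)(n+1) a_{n+2} - 7 a_n] x^n = 0.
Setting each coefficient to zero gives the recurrence:
  (n+2)(n+1) a_{n+2} - 7 a_n = 0,
  a_{n+2} = 7 / ((n+1)(n+2)) a_n.

Check with a_0 = 1, a_1 = -1 (apply the recurrence for n = 0, 1, 2, 3): a_0 = 1, a_1 = -1, a_2 = 7/2, a_3 = -7/6, a_4 = 49/24, a_5 = -49/120.

a_{n+2} = 7/((n+1)(n+2)) * a_n; check: a_0 = 1, a_1 = -1, a_2 = 7/2, a_3 = -7/6, a_4 = 49/24, a_5 = -49/120


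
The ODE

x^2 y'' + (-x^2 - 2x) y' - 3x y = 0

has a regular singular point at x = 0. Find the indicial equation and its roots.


Divide by x^2 to reach normal form y'' + P_1(x) y' + P_2(x) y = 0 with P_1(x) = -1 - 2/x and P_2(x) = -3/x.
x = 0 is a singular point because the y'-coefficient -1 - 2/x has a pole at x = 0 and the y-coefficient -3/x has a pole at x = 0.
It is a regular singular point because x P_1(x) = p(x) = -x - 2 and x^2 P_2(x) = q(x) = -3x are polynomials, hence analytic at x = 0.
p(0) = -2,  q(0) = 0.
Indicial equation: r(r-1) + p(0) r + q(0) = 0, i.e. r^2 + (p(0) - 1) r + q(0) = 0, i.e. r^2 - 3 r = 0.
Discriminant: (-3)^2 - 4(0) = 9, so r = (3 ± 3)/2.
Solving: r_1 = 3, r_2 = 0.

indicial: r^2 - 3 r = 0; roots r_1 = 3, r_2 = 0


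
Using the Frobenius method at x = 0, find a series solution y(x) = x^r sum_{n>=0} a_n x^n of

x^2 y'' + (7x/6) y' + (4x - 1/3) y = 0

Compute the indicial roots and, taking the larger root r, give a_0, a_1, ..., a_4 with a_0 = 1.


Write in Frobenius form y'' + (p(x)/x) y' + (q(x)/x^2) y = 0:
  p(x) = 7/6,  q(x) = 4x - 1/3.
Indicial equation: r(r-1) + (7/6) r + (-1/3) = 0 -> roots r_1 = 1/2, r_2 = -2/3.
Take r = r_1 = 1/2. Let y(x) = x^r sum_{n>=0} a_n x^n with a_0 = 1.
Substitute y = x^r sum a_n x^n and match x^{r+n}. The recurrence is
  D(n) a_n + 4 a_{n-1} = 0,  where D(n) = (r+n)(r+n-1) + (7/6)(r+n) + (-1/3).
  a_n = -4 / D(n) * a_{n-1}.
Since the indicial polynomial factors as (r - r_1)(r - r_2), D(n) = (r_1 + n - r_1)(r_1 + n - r_2) = n(n + 7/6).
Evaluating step by step (a_0 = 1):
  n = 1: D(1) = 1(1 + 7/6) = 13/6; numerator = -4(1) = -4; a_1 = (-4)/(13/6) = -24/13
  n = 2: D(2) = 2(2 + 7/6) = 19/3; numerator = -4(-24/13) = 96/13; a_2 = (96/13)/(19/3) = 288/247
  n = 3: D(3) = 3(3 + 7/6) = 25/2; numerator = -4(288/247) = -1152/247; a_3 = (-1152/247)/(25/2) = -2304/6175
  n = 4: D(4) = 4(4 + 7/6) = 62/3; numerator = -4(-2304/6175) = 9216/6175; a_4 = (9216/6175)/(62/3) = 13824/191425

r = 1/2; a_0 = 1; a_1 = -24/13; a_2 = 288/247; a_3 = -2304/6175; a_4 = 13824/191425


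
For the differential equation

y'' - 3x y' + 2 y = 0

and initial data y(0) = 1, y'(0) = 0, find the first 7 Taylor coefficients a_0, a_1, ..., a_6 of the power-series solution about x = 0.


Ansatz: y(x) = sum_{n>=0} a_n x^n, so y'(x) = sum_{n>=1} n a_n x^(n-1) and y''(x) = sum_{n>=2} n(n-1) a_n x^(n-2).
Substitute into P(x) y'' + Q(x) y' + R(x) y = 0 with P(x) = 1, Q(x) = -3x, R(x) = 2, and match powers of x.
Initial conditions: a_0 = 1, a_1 = 0.
Setting the coefficient of each power of x to zero and solving order by order (substituting the coefficients already found):
  x^0: 2 a_2 + 2 a_0 = 0  ->  2 a_2 = -2 a_0 = -2  ->  a_2 = -1
  x^1: 6 a_3 - a_1 = 0  ->  6 a_3 = a_1 = 0  ->  a_3 = 0
  x^2: 12 a_4 - 4 a_2 = 0  ->  12 a_4 = 4 a_2 = -4  ->  a_4 = -1/3
  x^3: 20 a_5 - 7 a_3 = 0  ->  20 a_5 = 7 a_3 = 0  ->  a_5 = 0
  x^4: 30 a_6 - 10 a_4 = 0  ->  30 a_6 = 10 a_4 = -10/3  ->  a_6 = -1/9
Truncated series: y(x) = 1 - x^2 - (1/3) x^4 - (1/9) x^6 + O(x^7).

a_0 = 1; a_1 = 0; a_2 = -1; a_3 = 0; a_4 = -1/3; a_5 = 0; a_6 = -1/9


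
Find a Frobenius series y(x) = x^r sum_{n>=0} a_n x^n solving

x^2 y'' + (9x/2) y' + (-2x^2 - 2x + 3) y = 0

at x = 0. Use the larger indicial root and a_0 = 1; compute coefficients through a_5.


Write in Frobenius form y'' + (p(x)/x) y' + (q(x)/x^2) y = 0:
  p(x) = 9/2,  q(x) = -2x^2 - 2x + 3.
Indicial equation: r(r-1) + (9/2) r + (3) = 0 -> roots r_1 = -3/2, r_2 = -2.
Take r = r_1 = -3/2. Let y(x) = x^r sum_{n>=0} a_n x^n with a_0 = 1.
Substitute y = x^r sum a_n x^n and match x^{r+n}. The recurrence is
  D(n) a_n - 2 a_{n-1} - 2 a_{n-2} = 0,  where D(n) = (r+n)(r+n-1) + (9/2)(r+n) + (3).
  a_n = [2 a_{n-1} + 2 a_{n-2}] / D(n).
Since the indicial polynomial factors as (r - r_1)(r - r_2), D(n) = (r_1 + n - r_1)(r_1 + n - r_2) = n(n + 1/2).
Evaluating step by step (a_0 = 1):
  n = 1: D(1) = 1(1 + 1/2) = 3/2; numerator = 2(1) = 2; a_1 = (2)/(3/2) = 4/3
  n = 2: D(2) = 2(2 + 1/2) = 5; numerator = 2(4/3) + 2(1) = 14/3; a_2 = (14/3)/(5) = 14/15
  n = 3: D(3) = 3(3 + 1/2) = 21/2; numerator = 2(14/15) + 2(4/3) = 68/15; a_3 = (68/15)/(21/2) = 136/315
  n = 4: D(4) = 4(4 + 1/2) = 18; numerator = 2(136/315) + 2(14/15) = 172/63; a_4 = (172/63)/(18) = 86/567
  n = 5: D(5) = 5(5 + 1/2) = 55/2; numerator = 2(86/567) + 2(136/315) = 3308/2835; a_5 = (3308/2835)/(55/2) = 6616/155925

r = -3/2; a_0 = 1; a_1 = 4/3; a_2 = 14/15; a_3 = 136/315; a_4 = 86/567; a_5 = 6616/155925


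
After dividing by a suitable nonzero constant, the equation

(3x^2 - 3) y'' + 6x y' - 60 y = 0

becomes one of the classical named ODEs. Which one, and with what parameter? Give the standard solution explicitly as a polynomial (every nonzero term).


All three coefficients share the factor -3; dividing through by -3 gives  (1 - x^2) y'' - 2x y' + 20 y = 0.
This matches the Legendre equation (1 - x^2) y'' - 2x y' + n(n+1) y = 0 (note the -2x y' term) with n(n+1) = 20, so n = 4; the polynomial solution is P_4(x).
With y = sum_k a_k x^k, matching x^k gives (k+2)(k+1) a_{k+2} = [k(k+1) - n(n+1)] a_k = (k - 4)(k + 5) a_k. The right side vanishes at k = 4, so the series with the parity of 4 terminates at degree 4.
Standard normalization (P_n(1) = 1): leading coefficient (2n)!/(2^n (n!)^2) = 40320/(16*576) = 35/8, so a_4 = 35/8. Work downward with a_k = (k+1)(k+2) a_{k+2} / ((k - 4)(k + 5)):
  a_2 = (3)(4)(35/8) / ((2 - 4)(2 + 5)) = (105/2)/(-14) = -15/4
  a_0 = (1)(2)(-15/4) / ((0 - 4)(0 + 5)) = (-15/2)/(-20) = 3/8
Hence P_4(x) = 35 x^4/8 - 15 x^2/4 + 3/8.

P_4(x); series = 35 x^4/8 - 15 x^2/4 + 3/8


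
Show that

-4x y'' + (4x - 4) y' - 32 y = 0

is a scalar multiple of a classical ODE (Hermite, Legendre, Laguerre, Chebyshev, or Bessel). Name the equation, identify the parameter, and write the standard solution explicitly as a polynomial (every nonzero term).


All three coefficients share the factor -4; dividing through by -4 gives  x y'' + (1 - x) y' + 8 y = 0.
This matches the Laguerre equation x y'' + (1 - x) y' + n y = 0 with n = 8; the polynomial solution is L_8(x).
With y = sum_k a_k x^k, matching x^k gives (k+1)k a_{k+1} + (k+1) a_{k+1} - k a_k + n a_k = 0, i.e. (k+1)^2 a_{k+1} = (k - n) a_k = (k - 8) a_k. The right side vanishes at k = 8, so the series terminates at degree 8.
Standard normalization L_n(0) = 1 gives a_0 = 1. Work upward with a_{k+1} = (k - 8) a_k / (k+1)^2:
  a_1 = (0 - 8)(1) / 1^2 = -8/1 = -8
  a_2 = (1 - 8)(-8) / 2^2 = 56/4 = 14
  a_3 = (2 - 8)(14) / 3^2 = -84/9 = -28/3
  a_4 = (3 - 8)(-28/3) / 4^2 = (140/3)/16 = 35/12
  a_5 = (4 - 8)(35/12) / 5^2 = (-35/3)/25 = -7/15
  a_6 = (5 - 8)(-7/15) / 6^2 = (7/5)/36 = 7/180
  a_7 = (6 - 8)(7/180) / 7^2 = (-7/90)/49 = -1/630
  a_8 = (7 - 8)(-1/630) / 8^2 = (1/630)/64 = 1/40320
Hence L_8(x) = x^8/40320 - x^7/630 + 7 x^6/180 - 7 x^5/15 + 35 x^4/12 - 28 x^3/3 + 14 x^2 - 8 x + 1.

L_8(x); series = x^8/40320 - x^7/630 + 7 x^6/180 - 7 x^5/15 + 35 x^4/12 - 28 x^3/3 + 14 x^2 - 8 x + 1


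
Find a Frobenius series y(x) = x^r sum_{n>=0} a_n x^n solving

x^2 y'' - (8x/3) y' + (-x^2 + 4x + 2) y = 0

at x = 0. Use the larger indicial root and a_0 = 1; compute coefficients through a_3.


Write in Frobenius form y'' + (p(x)/x) y' + (q(x)/x^2) y = 0:
  p(x) = -8/3,  q(x) = -x^2 + 4x + 2.
Indicial equation: r(r-1) + (-8/3) r + (2) = 0 -> roots r_1 = 3, r_2 = 2/3.
Take r = r_1 = 3. Let y(x) = x^r sum_{n>=0} a_n x^n with a_0 = 1.
Substitute y = x^r sum a_n x^n and match x^{r+n}. The recurrence is
  D(n) a_n + 4 a_{n-1} - 1 a_{n-2} = 0,  where D(n) = (r+n)(r+n-1) + (-8/3)(r+n) + (2).
  a_n = [-4 a_{n-1} + 1 a_{n-2}] / D(n).
Since the indicial polynomial factors as (r - r_1)(r - r_2), D(n) = (r_1 + n - r_1)(r_1 + n - r_2) = n(n + 7/3).
Evaluating step by step (a_0 = 1):
  n = 1: D(1) = 1(1 + 7/3) = 10/3; numerator = -4(1) = -4; a_1 = (-4)/(10/3) = -6/5
  n = 2: D(2) = 2(2 + 7/3) = 26/3; numerator = -4(-6/5) + 1(1) = 29/5; a_2 = (29/5)/(26/3) = 87/130
  n = 3: D(3) = 3(3 + 7/3) = 16; numerator = -4(87/130) + 1(-6/5) = -252/65; a_3 = (-252/65)/(16) = -63/260

r = 3; a_0 = 1; a_1 = -6/5; a_2 = 87/130; a_3 = -63/260


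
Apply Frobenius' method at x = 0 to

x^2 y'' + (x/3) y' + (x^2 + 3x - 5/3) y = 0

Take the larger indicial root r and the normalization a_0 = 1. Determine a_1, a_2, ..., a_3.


Write in Frobenius form y'' + (p(x)/x) y' + (q(x)/x^2) y = 0:
  p(x) = 1/3,  q(x) = x^2 + 3x - 5/3.
Indicial equation: r(r-1) + (1/3) r + (-5/3) = 0 -> roots r_1 = 5/3, r_2 = -1.
Take r = r_1 = 5/3. Let y(x) = x^r sum_{n>=0} a_n x^n with a_0 = 1.
Substitute y = x^r sum a_n x^n and match x^{r+n}. The recurrence is
  D(n) a_n + 3 a_{n-1} + 1 a_{n-2} = 0,  where D(n) = (r+n)(r+n-1) + (1/3)(r+n) + (-5/3).
  a_n = [-3 a_{n-1} - 1 a_{n-2}] / D(n).
Since the indicial polynomial factors as (r - r_1)(r - r_2), D(n) = (r_1 + n - r_1)(r_1 + n - r_2) = n(n + 8/3).
Evaluating step by step (a_0 = 1):
  n = 1: D(1) = 1(1 + 8/3) = 11/3; numerator = -3(1) = -3; a_1 = (-3)/(11/3) = -9/11
  n = 2: D(2) = 2(2 + 8/3) = 28/3; numerator = -3(-9/11) - 1(1) = 16/11; a_2 = (16/11)/(28/3) = 12/77
  n = 3: D(3) = 3(3 + 8/3) = 17; numerator = -3(12/77) - 1(-9/11) = 27/77; a_3 = (27/77)/(17) = 27/1309

r = 5/3; a_0 = 1; a_1 = -9/11; a_2 = 12/77; a_3 = 27/1309


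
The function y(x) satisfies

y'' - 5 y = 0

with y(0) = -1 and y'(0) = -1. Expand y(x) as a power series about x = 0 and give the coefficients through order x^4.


Ansatz: y(x) = sum_{n>=0} a_n x^n, so y'(x) = sum_{n>=1} n a_n x^(n-1) and y''(x) = sum_{n>=2} n(n-1) a_n x^(n-2).
Substitute into P(x) y'' + Q(x) y' + R(x) y = 0 with P(x) = 1, Q(x) = 0, R(x) = -5, and match powers of x.
Initial conditions: a_0 = -1, a_1 = -1.
Setting the coefficient of each power of x to zero and solving order by order (substituting the coefficients already found):
  x^0: 2 a_2 - 5 a_0 = 0  ->  2 a_2 = 5 a_0 = -5  ->  a_2 = -5/2
  x^1: 6 a_3 - 5 a_1 = 0  ->  6 a_3 = 5 a_1 = -5  ->  a_3 = -5/6
  x^2: 12 a_4 - 5 a_2 = 0  ->  12 a_4 = 5 a_2 = -25/2  ->  a_4 = -25/24
Truncated series: y(x) = -1 - x - (5/2) x^2 - (5/6) x^3 - (25/24) x^4 + O(x^5).

a_0 = -1; a_1 = -1; a_2 = -5/2; a_3 = -5/6; a_4 = -25/24


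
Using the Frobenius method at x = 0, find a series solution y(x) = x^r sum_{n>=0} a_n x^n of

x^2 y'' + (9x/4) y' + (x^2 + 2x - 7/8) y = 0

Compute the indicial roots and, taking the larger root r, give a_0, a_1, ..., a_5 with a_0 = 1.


Write in Frobenius form y'' + (p(x)/x) y' + (q(x)/x^2) y = 0:
  p(x) = 9/4,  q(x) = x^2 + 2x - 7/8.
Indicial equation: r(r-1) + (9/4) r + (-7/8) = 0 -> roots r_1 = 1/2, r_2 = -7/4.
Take r = r_1 = 1/2. Let y(x) = x^r sum_{n>=0} a_n x^n with a_0 = 1.
Substitute y = x^r sum a_n x^n and match x^{r+n}. The recurrence is
  D(n) a_n + 2 a_{n-1} + 1 a_{n-2} = 0,  where D(n) = (r+n)(r+n-1) + (9/4)(r+n) + (-7/8).
  a_n = [-2 a_{n-1} - 1 a_{n-2}] / D(n).
Since the indicial polynomial factors as (r - r_1)(r - r_2), D(n) = (r_1 + n - r_1)(r_1 + n - r_2) = n(n + 9/4).
Evaluating step by step (a_0 = 1):
  n = 1: D(1) = 1(1 + 9/4) = 13/4; numerator = -2(1) = -2; a_1 = (-2)/(13/4) = -8/13
  n = 2: D(2) = 2(2 + 9/4) = 17/2; numerator = -2(-8/13) - 1(1) = 3/13; a_2 = (3/13)/(17/2) = 6/221
  n = 3: D(3) = 3(3 + 9/4) = 63/4; numerator = -2(6/221) - 1(-8/13) = 124/221; a_3 = (124/221)/(63/4) = 496/13923
  n = 4: D(4) = 4(4 + 9/4) = 25; numerator = -2(496/13923) - 1(6/221) = -1370/13923; a_4 = (-1370/13923)/(25) = -274/69615
  n = 5: D(5) = 5(5 + 9/4) = 145/4; numerator = -2(-274/69615) - 1(496/13923) = -92/3315; a_5 = (-92/3315)/(145/4) = -368/480675

r = 1/2; a_0 = 1; a_1 = -8/13; a_2 = 6/221; a_3 = 496/13923; a_4 = -274/69615; a_5 = -368/480675


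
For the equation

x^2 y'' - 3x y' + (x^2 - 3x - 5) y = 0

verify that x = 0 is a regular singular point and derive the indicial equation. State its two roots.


Divide by x^2 to reach normal form y'' + P_1(x) y' + P_2(x) y = 0 with P_1(x) = -3/x and P_2(x) = 1 - 3/x - 5/x^2.
x = 0 is a singular point because the y'-coefficient -3/x has a pole at x = 0 and the y-coefficient 1 - 3/x - 5/x^2 has a pole at x = 0.
It is a regular singular point because x P_1(x) = p(x) = -3 and x^2 P_2(x) = q(x) = x^2 - 3x - 5 are polynomials, hence analytic at x = 0.
p(0) = -3,  q(0) = -5.
Indicial equation: r(r-1) + p(0) r + q(0) = 0, i.e. r^2 + (p(0) - 1) r + q(0) = 0, i.e. r^2 - 4 r - 5 = 0.
Discriminant: (-4)^2 - 4(-5) = 36, so r = (4 ± 6)/2.
Solving: r_1 = 5, r_2 = -1.

indicial: r^2 - 4 r - 5 = 0; roots r_1 = 5, r_2 = -1


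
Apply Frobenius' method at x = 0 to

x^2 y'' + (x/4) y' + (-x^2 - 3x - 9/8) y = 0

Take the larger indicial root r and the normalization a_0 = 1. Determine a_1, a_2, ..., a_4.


Write in Frobenius form y'' + (p(x)/x) y' + (q(x)/x^2) y = 0:
  p(x) = 1/4,  q(x) = -x^2 - 3x - 9/8.
Indicial equation: r(r-1) + (1/4) r + (-9/8) = 0 -> roots r_1 = 3/2, r_2 = -3/4.
Take r = r_1 = 3/2. Let y(x) = x^r sum_{n>=0} a_n x^n with a_0 = 1.
Substitute y = x^r sum a_n x^n and match x^{r+n}. The recurrence is
  D(n) a_n - 3 a_{n-1} - 1 a_{n-2} = 0,  where D(n) = (r+n)(r+n-1) + (1/4)(r+n) + (-9/8).
  a_n = [3 a_{n-1} + 1 a_{n-2}] / D(n).
Since the indicial polynomial factors as (r - r_1)(r - r_2), D(n) = (r_1 + n - r_1)(r_1 + n - r_2) = n(n + 9/4).
Evaluating step by step (a_0 = 1):
  n = 1: D(1) = 1(1 + 9/4) = 13/4; numerator = 3(1) = 3; a_1 = (3)/(13/4) = 12/13
  n = 2: D(2) = 2(2 + 9/4) = 17/2; numerator = 3(12/13) + 1(1) = 49/13; a_2 = (49/13)/(17/2) = 98/221
  n = 3: D(3) = 3(3 + 9/4) = 63/4; numerator = 3(98/221) + 1(12/13) = 498/221; a_3 = (498/221)/(63/4) = 664/4641
  n = 4: D(4) = 4(4 + 9/4) = 25; numerator = 3(664/4641) + 1(98/221) = 1350/1547; a_4 = (1350/1547)/(25) = 54/1547

r = 3/2; a_0 = 1; a_1 = 12/13; a_2 = 98/221; a_3 = 664/4641; a_4 = 54/1547


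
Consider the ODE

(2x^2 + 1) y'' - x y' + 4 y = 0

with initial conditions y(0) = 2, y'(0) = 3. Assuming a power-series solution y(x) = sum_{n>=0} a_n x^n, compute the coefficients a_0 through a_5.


Ansatz: y(x) = sum_{n>=0} a_n x^n, so y'(x) = sum_{n>=1} n a_n x^(n-1) and y''(x) = sum_{n>=2} n(n-1) a_n x^(n-2).
Substitute into P(x) y'' + Q(x) y' + R(x) y = 0 with P(x) = 2x^2 + 1, Q(x) = -x, R(x) = 4, and match powers of x.
Initial conditions: a_0 = 2, a_1 = 3.
Setting the coefficient of each power of x to zero and solving order by order (substituting the coefficients already found):
  x^0: 2 a_2 + 4 a_0 = 0  ->  2 a_2 = -4 a_0 = -8  ->  a_2 = -4
  x^1: 6 a_3 + 3 a_1 = 0  ->  6 a_3 = -3 a_1 = -9  ->  a_3 = -3/2
  x^2: 12 a_4 + 6 a_2 = 0  ->  12 a_4 = -6 a_2 = 24  ->  a_4 = 2
  x^3: 20 a_5 + 13 a_3 = 0  ->  20 a_5 = -13 a_3 = 39/2  ->  a_5 = 39/40
Truncated series: y(x) = 2 + 3 x - 4 x^2 - (3/2) x^3 + 2 x^4 + (39/40) x^5 + O(x^6).

a_0 = 2; a_1 = 3; a_2 = -4; a_3 = -3/2; a_4 = 2; a_5 = 39/40


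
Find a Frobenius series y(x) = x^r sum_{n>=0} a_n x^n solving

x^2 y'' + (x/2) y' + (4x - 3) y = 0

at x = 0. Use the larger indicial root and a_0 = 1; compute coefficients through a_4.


Write in Frobenius form y'' + (p(x)/x) y' + (q(x)/x^2) y = 0:
  p(x) = 1/2,  q(x) = 4x - 3.
Indicial equation: r(r-1) + (1/2) r + (-3) = 0 -> roots r_1 = 2, r_2 = -3/2.
Take r = r_1 = 2. Let y(x) = x^r sum_{n>=0} a_n x^n with a_0 = 1.
Substitute y = x^r sum a_n x^n and match x^{r+n}. The recurrence is
  D(n) a_n + 4 a_{n-1} = 0,  where D(n) = (r+n)(r+n-1) + (1/2)(r+n) + (-3).
  a_n = -4 / D(n) * a_{n-1}.
Since the indicial polynomial factors as (r - r_1)(r - r_2), D(n) = (r_1 + n - r_1)(r_1 + n - r_2) = n(n + 7/2).
Evaluating step by step (a_0 = 1):
  n = 1: D(1) = 1(1 + 7/2) = 9/2; numerator = -4(1) = -4; a_1 = (-4)/(9/2) = -8/9
  n = 2: D(2) = 2(2 + 7/2) = 11; numerator = -4(-8/9) = 32/9; a_2 = (32/9)/(11) = 32/99
  n = 3: D(3) = 3(3 + 7/2) = 39/2; numerator = -4(32/99) = -128/99; a_3 = (-128/99)/(39/2) = -256/3861
  n = 4: D(4) = 4(4 + 7/2) = 30; numerator = -4(-256/3861) = 1024/3861; a_4 = (1024/3861)/(30) = 512/57915

r = 2; a_0 = 1; a_1 = -8/9; a_2 = 32/99; a_3 = -256/3861; a_4 = 512/57915


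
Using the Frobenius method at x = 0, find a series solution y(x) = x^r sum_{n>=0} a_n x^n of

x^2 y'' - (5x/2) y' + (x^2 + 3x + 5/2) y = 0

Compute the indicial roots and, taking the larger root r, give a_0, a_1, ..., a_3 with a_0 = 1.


Write in Frobenius form y'' + (p(x)/x) y' + (q(x)/x^2) y = 0:
  p(x) = -5/2,  q(x) = x^2 + 3x + 5/2.
Indicial equation: r(r-1) + (-5/2) r + (5/2) = 0 -> roots r_1 = 5/2, r_2 = 1.
Take r = r_1 = 5/2. Let y(x) = x^r sum_{n>=0} a_n x^n with a_0 = 1.
Substitute y = x^r sum a_n x^n and match x^{r+n}. The recurrence is
  D(n) a_n + 3 a_{n-1} + 1 a_{n-2} = 0,  where D(n) = (r+n)(r+n-1) + (-5/2)(r+n) + (5/2).
  a_n = [-3 a_{n-1} - 1 a_{n-2}] / D(n).
Since the indicial polynomial factors as (r - r_1)(r - r_2), D(n) = (r_1 + n - r_1)(r_1 + n - r_2) = n(n + 3/2).
Evaluating step by step (a_0 = 1):
  n = 1: D(1) = 1(1 + 3/2) = 5/2; numerator = -3(1) = -3; a_1 = (-3)/(5/2) = -6/5
  n = 2: D(2) = 2(2 + 3/2) = 7; numerator = -3(-6/5) - 1(1) = 13/5; a_2 = (13/5)/(7) = 13/35
  n = 3: D(3) = 3(3 + 3/2) = 27/2; numerator = -3(13/35) - 1(-6/5) = 3/35; a_3 = (3/35)/(27/2) = 2/315

r = 5/2; a_0 = 1; a_1 = -6/5; a_2 = 13/35; a_3 = 2/315


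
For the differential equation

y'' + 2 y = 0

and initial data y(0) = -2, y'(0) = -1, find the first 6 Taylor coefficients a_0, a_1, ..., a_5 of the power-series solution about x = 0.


Ansatz: y(x) = sum_{n>=0} a_n x^n, so y'(x) = sum_{n>=1} n a_n x^(n-1) and y''(x) = sum_{n>=2} n(n-1) a_n x^(n-2).
Substitute into P(x) y'' + Q(x) y' + R(x) y = 0 with P(x) = 1, Q(x) = 0, R(x) = 2, and match powers of x.
Initial conditions: a_0 = -2, a_1 = -1.
Setting the coefficient of each power of x to zero and solving order by order (substituting the coefficients already found):
  x^0: 2 a_2 + 2 a_0 = 0  ->  2 a_2 = -2 a_0 = 4  ->  a_2 = 2
  x^1: 6 a_3 + 2 a_1 = 0  ->  6 a_3 = -2 a_1 = 2  ->  a_3 = 1/3
  x^2: 12 a_4 + 2 a_2 = 0  ->  12 a_4 = -2 a_2 = -4  ->  a_4 = -1/3
  x^3: 20 a_5 + 2 a_3 = 0  ->  20 a_5 = -2 a_3 = -2/3  ->  a_5 = -1/30
Truncated series: y(x) = -2 - x + 2 x^2 + (1/3) x^3 - (1/3) x^4 - (1/30) x^5 + O(x^6).

a_0 = -2; a_1 = -1; a_2 = 2; a_3 = 1/3; a_4 = -1/3; a_5 = -1/30


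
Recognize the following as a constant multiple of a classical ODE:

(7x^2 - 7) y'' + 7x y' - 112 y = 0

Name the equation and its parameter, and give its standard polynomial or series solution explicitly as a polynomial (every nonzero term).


All three coefficients share the factor -7; dividing through by -7 gives  (1 - x^2) y'' - x y' + 16 y = 0.
This matches the Chebyshev equation (1 - x^2) y'' - x y' + n^2 y = 0 (note the -x y' term, not -2x y') with n^2 = 16, so n = 4; the polynomial solution is T_4(x).
With y = sum_k a_k x^k, matching x^k gives (k+2)(k+1) a_{k+2} = (k^2 - n^2) a_k = (k - 4)(k + 4) a_k. The right side vanishes at k = 4, so the series with the parity of 4 terminates at degree 4.
Standard normalization: leading coefficient of T_n is 2^(n-1), so a_4 = 2^3 = 8. Work downward with a_k = (k+1)(k+2) a_{k+2} / ((k - 4)(k + 4)):
  a_2 = (3)(4)(8) / ((2 - 4)(2 + 4)) = 96/(-12) = -8
  a_0 = (1)(2)(-8) / ((0 - 4)(0 + 4)) = -16/(-16) = 1
Hence T_4(x) = 8 x^4 - 8 x^2 + 1.

T_4(x); series = 8 x^4 - 8 x^2 + 1


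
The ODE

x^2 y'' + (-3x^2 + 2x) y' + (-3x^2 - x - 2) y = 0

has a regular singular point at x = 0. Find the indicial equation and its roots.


Divide by x^2 to reach normal form y'' + P_1(x) y' + P_2(x) y = 0 with P_1(x) = -3 + 2/x and P_2(x) = -3 - 1/x - 2/x^2.
x = 0 is a singular point because the y'-coefficient -3 + 2/x has a pole at x = 0 and the y-coefficient -3 - 1/x - 2/x^2 has a pole at x = 0.
It is a regular singular point because x P_1(x) = p(x) = 2 - 3x and x^2 P_2(x) = q(x) = -3x^2 - x - 2 are polynomials, hence analytic at x = 0.
p(0) = 2,  q(0) = -2.
Indicial equation: r(r-1) + p(0) r + q(0) = 0, i.e. r^2 + (p(0) - 1) r + q(0) = 0, i.e. r^2 + 1 r - 2 = 0.
Discriminant: (1)^2 - 4(-2) = 9, so r = (-1 ± 3)/2.
Solving: r_1 = 1, r_2 = -2.

indicial: r^2 + 1 r - 2 = 0; roots r_1 = 1, r_2 = -2


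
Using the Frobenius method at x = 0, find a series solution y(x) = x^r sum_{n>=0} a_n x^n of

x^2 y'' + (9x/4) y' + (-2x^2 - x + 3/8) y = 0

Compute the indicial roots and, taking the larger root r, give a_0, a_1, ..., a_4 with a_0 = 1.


Write in Frobenius form y'' + (p(x)/x) y' + (q(x)/x^2) y = 0:
  p(x) = 9/4,  q(x) = -2x^2 - x + 3/8.
Indicial equation: r(r-1) + (9/4) r + (3/8) = 0 -> roots r_1 = -1/2, r_2 = -3/4.
Take r = r_1 = -1/2. Let y(x) = x^r sum_{n>=0} a_n x^n with a_0 = 1.
Substitute y = x^r sum a_n x^n and match x^{r+n}. The recurrence is
  D(n) a_n - 1 a_{n-1} - 2 a_{n-2} = 0,  where D(n) = (r+n)(r+n-1) + (9/4)(r+n) + (3/8).
  a_n = [1 a_{n-1} + 2 a_{n-2}] / D(n).
Since the indicial polynomial factors as (r - r_1)(r - r_2), D(n) = (r_1 + n - r_1)(r_1 + n - r_2) = n(n + 1/4).
Evaluating step by step (a_0 = 1):
  n = 1: D(1) = 1(1 + 1/4) = 5/4; numerator = 1(1) = 1; a_1 = (1)/(5/4) = 4/5
  n = 2: D(2) = 2(2 + 1/4) = 9/2; numerator = 1(4/5) + 2(1) = 14/5; a_2 = (14/5)/(9/2) = 28/45
  n = 3: D(3) = 3(3 + 1/4) = 39/4; numerator = 1(28/45) + 2(4/5) = 20/9; a_3 = (20/9)/(39/4) = 80/351
  n = 4: D(4) = 4(4 + 1/4) = 17; numerator = 1(80/351) + 2(28/45) = 2584/1755; a_4 = (2584/1755)/(17) = 152/1755

r = -1/2; a_0 = 1; a_1 = 4/5; a_2 = 28/45; a_3 = 80/351; a_4 = 152/1755


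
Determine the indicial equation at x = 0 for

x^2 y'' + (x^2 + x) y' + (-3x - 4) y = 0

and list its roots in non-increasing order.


Divide by x^2 to reach normal form y'' + P_1(x) y' + P_2(x) y = 0 with P_1(x) = 1 + 1/x and P_2(x) = -3/x - 4/x^2.
x = 0 is a singular point because the y'-coefficient 1 + 1/x has a pole at x = 0 and the y-coefficient -3/x - 4/x^2 has a pole at x = 0.
It is a regular singular point because x P_1(x) = p(x) = x + 1 and x^2 P_2(x) = q(x) = -3x - 4 are polynomials, hence analytic at x = 0.
p(0) = 1,  q(0) = -4.
Indicial equation: r(r-1) + p(0) r + q(0) = 0, i.e. r^2 + (p(0) - 1) r + q(0) = 0, i.e. r^2 - 4 = 0.
Discriminant: (0)^2 - 4(-4) = 16, so r = (0 ± 4)/2.
Solving: r_1 = 2, r_2 = -2.

indicial: r^2 - 4 = 0; roots r_1 = 2, r_2 = -2


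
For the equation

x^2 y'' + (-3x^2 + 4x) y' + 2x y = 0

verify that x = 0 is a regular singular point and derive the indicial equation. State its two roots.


Divide by x^2 to reach normal form y'' + P_1(x) y' + P_2(x) y = 0 with P_1(x) = -3 + 4/x and P_2(x) = 2/x.
x = 0 is a singular point because the y'-coefficient -3 + 4/x has a pole at x = 0 and the y-coefficient 2/x has a pole at x = 0.
It is a regular singular point because x P_1(x) = p(x) = 4 - 3x and x^2 P_2(x) = q(x) = 2x are polynomials, hence analytic at x = 0.
p(0) = 4,  q(0) = 0.
Indicial equation: r(r-1) + p(0) r + q(0) = 0, i.e. r^2 + (p(0) - 1) r + q(0) = 0, i.e. r^2 + 3 r = 0.
Discriminant: (3)^2 - 4(0) = 9, so r = (-3 ± 3)/2.
Solving: r_1 = 0, r_2 = -3.

indicial: r^2 + 3 r = 0; roots r_1 = 0, r_2 = -3


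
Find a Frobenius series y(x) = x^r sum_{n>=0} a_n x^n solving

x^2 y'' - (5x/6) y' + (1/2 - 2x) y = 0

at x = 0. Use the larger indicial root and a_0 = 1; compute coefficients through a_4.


Write in Frobenius form y'' + (p(x)/x) y' + (q(x)/x^2) y = 0:
  p(x) = -5/6,  q(x) = 1/2 - 2x.
Indicial equation: r(r-1) + (-5/6) r + (1/2) = 0 -> roots r_1 = 3/2, r_2 = 1/3.
Take r = r_1 = 3/2. Let y(x) = x^r sum_{n>=0} a_n x^n with a_0 = 1.
Substitute y = x^r sum a_n x^n and match x^{r+n}. The recurrence is
  D(n) a_n - 2 a_{n-1} = 0,  where D(n) = (r+n)(r+n-1) + (-5/6)(r+n) + (1/2).
  a_n = 2 / D(n) * a_{n-1}.
Since the indicial polynomial factors as (r - r_1)(r - r_2), D(n) = (r_1 + n - r_1)(r_1 + n - r_2) = n(n + 7/6).
Evaluating step by step (a_0 = 1):
  n = 1: D(1) = 1(1 + 7/6) = 13/6; numerator = 2(1) = 2; a_1 = (2)/(13/6) = 12/13
  n = 2: D(2) = 2(2 + 7/6) = 19/3; numerator = 2(12/13) = 24/13; a_2 = (24/13)/(19/3) = 72/247
  n = 3: D(3) = 3(3 + 7/6) = 25/2; numerator = 2(72/247) = 144/247; a_3 = (144/247)/(25/2) = 288/6175
  n = 4: D(4) = 4(4 + 7/6) = 62/3; numerator = 2(288/6175) = 576/6175; a_4 = (576/6175)/(62/3) = 864/191425

r = 3/2; a_0 = 1; a_1 = 12/13; a_2 = 72/247; a_3 = 288/6175; a_4 = 864/191425


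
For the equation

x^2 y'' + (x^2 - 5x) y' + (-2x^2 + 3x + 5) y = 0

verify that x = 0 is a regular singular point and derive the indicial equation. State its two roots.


Divide by x^2 to reach normal form y'' + P_1(x) y' + P_2(x) y = 0 with P_1(x) = 1 - 5/x and P_2(x) = -2 + 3/x + 5/x^2.
x = 0 is a singular point because the y'-coefficient 1 - 5/x has a pole at x = 0 and the y-coefficient -2 + 3/x + 5/x^2 has a pole at x = 0.
It is a regular singular point because x P_1(x) = p(x) = x - 5 and x^2 P_2(x) = q(x) = -2x^2 + 3x + 5 are polynomials, hence analytic at x = 0.
p(0) = -5,  q(0) = 5.
Indicial equation: r(r-1) + p(0) r + q(0) = 0, i.e. r^2 + (p(0) - 1) r + q(0) = 0, i.e. r^2 - 6 r + 5 = 0.
Discriminant: (-6)^2 - 4(5) = 16, so r = (6 ± 4)/2.
Solving: r_1 = 5, r_2 = 1.

indicial: r^2 - 6 r + 5 = 0; roots r_1 = 5, r_2 = 1


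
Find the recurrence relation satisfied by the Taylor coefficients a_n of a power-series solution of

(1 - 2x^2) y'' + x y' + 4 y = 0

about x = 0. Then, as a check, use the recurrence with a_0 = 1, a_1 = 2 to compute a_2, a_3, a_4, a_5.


Substitute y = sum_n a_n x^n.
(1 - 2 x^2) y'' contributes (n+2)(n+1) a_{n+2} - 2 n(n-1) a_n at x^n.
x y'(x) contributes n a_n at x^n.
4 y(x) contributes 4 a_n at x^n.
Matching x^n: (n+2)(n+1) a_{n+2} + (-2 n(n-1) + n + 4) a_n = 0.
Thus a_{n+2} = (2 n(n-1) - n - 4) / ((n+1)(n+2)) * a_n.

Check with a_0 = 1, a_1 = 2 (apply the recurrence for n = 0, 1, 2, 3): a_0 = 1, a_1 = 2, a_2 = -2, a_3 = -5/3, a_4 = 1/3, a_5 = -5/12.

a_(n+2) = (2 n(n-1) - n - 4) / ((n+1)(n+2)) * a_n; check: a_0 = 1, a_1 = 2, a_2 = -2, a_3 = -5/3, a_4 = 1/3, a_5 = -5/12


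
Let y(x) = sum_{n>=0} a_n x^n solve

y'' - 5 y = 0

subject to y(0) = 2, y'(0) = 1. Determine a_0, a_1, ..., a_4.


Ansatz: y(x) = sum_{n>=0} a_n x^n, so y'(x) = sum_{n>=1} n a_n x^(n-1) and y''(x) = sum_{n>=2} n(n-1) a_n x^(n-2).
Substitute into P(x) y'' + Q(x) y' + R(x) y = 0 with P(x) = 1, Q(x) = 0, R(x) = -5, and match powers of x.
Initial conditions: a_0 = 2, a_1 = 1.
Setting the coefficient of each power of x to zero and solving order by order (substituting the coefficients already found):
  x^0: 2 a_2 - 5 a_0 = 0  ->  2 a_2 = 5 a_0 = 10  ->  a_2 = 5
  x^1: 6 a_3 - 5 a_1 = 0  ->  6 a_3 = 5 a_1 = 5  ->  a_3 = 5/6
  x^2: 12 a_4 - 5 a_2 = 0  ->  12 a_4 = 5 a_2 = 25  ->  a_4 = 25/12
Truncated series: y(x) = 2 + x + 5 x^2 + (5/6) x^3 + (25/12) x^4 + O(x^5).

a_0 = 2; a_1 = 1; a_2 = 5; a_3 = 5/6; a_4 = 25/12


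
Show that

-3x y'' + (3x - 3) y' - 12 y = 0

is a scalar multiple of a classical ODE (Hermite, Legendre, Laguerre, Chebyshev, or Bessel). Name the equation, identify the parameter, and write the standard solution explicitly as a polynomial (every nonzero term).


All three coefficients share the factor -3; dividing through by -3 gives  x y'' + (1 - x) y' + 4 y = 0.
This matches the Laguerre equation x y'' + (1 - x) y' + n y = 0 with n = 4; the polynomial solution is L_4(x).
With y = sum_k a_k x^k, matching x^k gives (k+1)k a_{k+1} + (k+1) a_{k+1} - k a_k + n a_k = 0, i.e. (k+1)^2 a_{k+1} = (k - n) a_k = (k - 4) a_k. The right side vanishes at k = 4, so the series terminates at degree 4.
Standard normalization L_n(0) = 1 gives a_0 = 1. Work upward with a_{k+1} = (k - 4) a_k / (k+1)^2:
  a_1 = (0 - 4)(1) / 1^2 = -4/1 = -4
  a_2 = (1 - 4)(-4) / 2^2 = 12/4 = 3
  a_3 = (2 - 4)(3) / 3^2 = -6/9 = -2/3
  a_4 = (3 - 4)(-2/3) / 4^2 = (2/3)/16 = 1/24
Hence L_4(x) = x^4/24 - 2 x^3/3 + 3 x^2 - 4 x + 1.

L_4(x); series = x^4/24 - 2 x^3/3 + 3 x^2 - 4 x + 1


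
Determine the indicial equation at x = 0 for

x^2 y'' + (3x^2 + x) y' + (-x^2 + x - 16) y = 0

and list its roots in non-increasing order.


Divide by x^2 to reach normal form y'' + P_1(x) y' + P_2(x) y = 0 with P_1(x) = 3 + 1/x and P_2(x) = -1 + 1/x - 16/x^2.
x = 0 is a singular point because the y'-coefficient 3 + 1/x has a pole at x = 0 and the y-coefficient -1 + 1/x - 16/x^2 has a pole at x = 0.
It is a regular singular point because x P_1(x) = p(x) = 3x + 1 and x^2 P_2(x) = q(x) = -x^2 + x - 16 are polynomials, hence analytic at x = 0.
p(0) = 1,  q(0) = -16.
Indicial equation: r(r-1) + p(0) r + q(0) = 0, i.e. r^2 + (p(0) - 1) r + q(0) = 0, i.e. r^2 - 16 = 0.
Discriminant: (0)^2 - 4(-16) = 64, so r = (0 ± 8)/2.
Solving: r_1 = 4, r_2 = -4.

indicial: r^2 - 16 = 0; roots r_1 = 4, r_2 = -4


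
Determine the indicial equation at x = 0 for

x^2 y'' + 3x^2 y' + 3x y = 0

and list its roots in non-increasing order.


Divide by x^2 to reach normal form y'' + P_1(x) y' + P_2(x) y = 0 with P_1(x) = 3 and P_2(x) = 3/x.
x = 0 is a singular point because the y-coefficient 3/x has a pole at x = 0.
It is a regular singular point because x P_1(x) = p(x) = 3x and x^2 P_2(x) = q(x) = 3x are polynomials, hence analytic at x = 0.
p(0) = 0,  q(0) = 0.
Indicial equation: r(r-1) + p(0) r + q(0) = 0, i.e. r^2 + (p(0) - 1) r + q(0) = 0, i.e. r^2 - 1 r = 0.
Discriminant: (-1)^2 - 4(0) = 1, so r = (1 ± 1)/2.
Solving: r_1 = 1, r_2 = 0.

indicial: r^2 - 1 r = 0; roots r_1 = 1, r_2 = 0


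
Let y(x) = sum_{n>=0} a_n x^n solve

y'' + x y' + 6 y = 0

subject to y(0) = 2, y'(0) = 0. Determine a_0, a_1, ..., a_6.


Ansatz: y(x) = sum_{n>=0} a_n x^n, so y'(x) = sum_{n>=1} n a_n x^(n-1) and y''(x) = sum_{n>=2} n(n-1) a_n x^(n-2).
Substitute into P(x) y'' + Q(x) y' + R(x) y = 0 with P(x) = 1, Q(x) = x, R(x) = 6, and match powers of x.
Initial conditions: a_0 = 2, a_1 = 0.
Setting the coefficient of each power of x to zero and solving order by order (substituting the coefficients already found):
  x^0: 2 a_2 + 6 a_0 = 0  ->  2 a_2 = -6 a_0 = -12  ->  a_2 = -6
  x^1: 6 a_3 + 7 a_1 = 0  ->  6 a_3 = -7 a_1 = 0  ->  a_3 = 0
  x^2: 12 a_4 + 8 a_2 = 0  ->  12 a_4 = -8 a_2 = 48  ->  a_4 = 4
  x^3: 20 a_5 + 9 a_3 = 0  ->  20 a_5 = -9 a_3 = 0  ->  a_5 = 0
  x^4: 30 a_6 + 10 a_4 = 0  ->  30 a_6 = -10 a_4 = -40  ->  a_6 = -4/3
Truncated series: y(x) = 2 - 6 x^2 + 4 x^4 - (4/3) x^6 + O(x^7).

a_0 = 2; a_1 = 0; a_2 = -6; a_3 = 0; a_4 = 4; a_5 = 0; a_6 = -4/3


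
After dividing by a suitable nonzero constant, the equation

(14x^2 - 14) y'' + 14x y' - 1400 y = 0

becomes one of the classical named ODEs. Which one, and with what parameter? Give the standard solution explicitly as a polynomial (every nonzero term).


All three coefficients share the factor -14; dividing through by -14 gives  (1 - x^2) y'' - x y' + 100 y = 0.
This matches the Chebyshev equation (1 - x^2) y'' - x y' + n^2 y = 0 (note the -x y' term, not -2x y') with n^2 = 100, so n = 10; the polynomial solution is T_10(x).
With y = sum_k a_k x^k, matching x^k gives (k+2)(k+1) a_{k+2} = (k^2 - n^2) a_k = (k - 10)(k + 10) a_k. The right side vanishes at k = 10, so the series with the parity of 10 terminates at degree 10.
Standard normalization: leading coefficient of T_n is 2^(n-1), so a_10 = 2^9 = 512. Work downward with a_k = (k+1)(k+2) a_{k+2} / ((k - 10)(k + 10)):
  a_8 = (9)(10)(512) / ((8 - 10)(8 + 10)) = 46080/(-36) = -1280
  a_6 = (7)(8)(-1280) / ((6 - 10)(6 + 10)) = -71680/(-64) = 1120
  a_4 = (5)(6)(1120) / ((4 - 10)(4 + 10)) = 33600/(-84) = -400
  a_2 = (3)(4)(-400) / ((2 - 10)(2 + 10)) = -4800/(-96) = 50
  a_0 = (1)(2)(50) / ((0 - 10)(0 + 10)) = 100/(-100) = -1
Hence T_10(x) = 512 x^10 - 1280 x^8 + 1120 x^6 - 400 x^4 + 50 x^2 - 1.

T_10(x); series = 512 x^10 - 1280 x^8 + 1120 x^6 - 400 x^4 + 50 x^2 - 1


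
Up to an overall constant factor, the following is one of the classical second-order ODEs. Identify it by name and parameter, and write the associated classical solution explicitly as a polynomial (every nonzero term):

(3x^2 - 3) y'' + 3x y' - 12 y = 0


All three coefficients share the factor -3; dividing through by -3 gives  (1 - x^2) y'' - x y' + 4 y = 0.
This matches the Chebyshev equation (1 - x^2) y'' - x y' + n^2 y = 0 (note the -x y' term, not -2x y') with n^2 = 4, so n = 2; the polynomial solution is T_2(x).
With y = sum_k a_k x^k, matching x^k gives (k+2)(k+1) a_{k+2} = (k^2 - n^2) a_k = (k - 2)(k + 2) a_k. The right side vanishes at k = 2, so the series with the parity of 2 terminates at degree 2.
Standard normalization: leading coefficient of T_n is 2^(n-1), so a_2 = 2^1 = 2. Work downward with a_k = (k+1)(k+2) a_{k+2} / ((k - 2)(k + 2)):
  a_0 = (1)(2)(2) / ((0 - 2)(0 + 2)) = 4/(-4) = -1
Hence T_2(x) = 2 x^2 - 1.

T_2(x); series = 2 x^2 - 1


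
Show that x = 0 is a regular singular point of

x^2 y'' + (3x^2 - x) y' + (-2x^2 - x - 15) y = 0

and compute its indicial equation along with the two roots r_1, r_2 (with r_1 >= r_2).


Divide by x^2 to reach normal form y'' + P_1(x) y' + P_2(x) y = 0 with P_1(x) = 3 - 1/x and P_2(x) = -2 - 1/x - 15/x^2.
x = 0 is a singular point because the y'-coefficient 3 - 1/x has a pole at x = 0 and the y-coefficient -2 - 1/x - 15/x^2 has a pole at x = 0.
It is a regular singular point because x P_1(x) = p(x) = 3x - 1 and x^2 P_2(x) = q(x) = -2x^2 - x - 15 are polynomials, hence analytic at x = 0.
p(0) = -1,  q(0) = -15.
Indicial equation: r(r-1) + p(0) r + q(0) = 0, i.e. r^2 + (p(0) - 1) r + q(0) = 0, i.e. r^2 - 2 r - 15 = 0.
Discriminant: (-2)^2 - 4(-15) = 64, so r = (2 ± 8)/2.
Solving: r_1 = 5, r_2 = -3.

indicial: r^2 - 2 r - 15 = 0; roots r_1 = 5, r_2 = -3


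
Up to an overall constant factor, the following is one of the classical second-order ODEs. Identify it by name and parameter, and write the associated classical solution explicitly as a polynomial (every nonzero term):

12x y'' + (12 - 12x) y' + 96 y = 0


All three coefficients share the factor 12; dividing through by 12 gives  x y'' + (1 - x) y' + 8 y = 0.
This matches the Laguerre equation x y'' + (1 - x) y' + n y = 0 with n = 8; the polynomial solution is L_8(x).
With y = sum_k a_k x^k, matching x^k gives (k+1)k a_{k+1} + (k+1) a_{k+1} - k a_k + n a_k = 0, i.e. (k+1)^2 a_{k+1} = (k - n) a_k = (k - 8) a_k. The right side vanishes at k = 8, so the series terminates at degree 8.
Standard normalization L_n(0) = 1 gives a_0 = 1. Work upward with a_{k+1} = (k - 8) a_k / (k+1)^2:
  a_1 = (0 - 8)(1) / 1^2 = -8/1 = -8
  a_2 = (1 - 8)(-8) / 2^2 = 56/4 = 14
  a_3 = (2 - 8)(14) / 3^2 = -84/9 = -28/3
  a_4 = (3 - 8)(-28/3) / 4^2 = (140/3)/16 = 35/12
  a_5 = (4 - 8)(35/12) / 5^2 = (-35/3)/25 = -7/15
  a_6 = (5 - 8)(-7/15) / 6^2 = (7/5)/36 = 7/180
  a_7 = (6 - 8)(7/180) / 7^2 = (-7/90)/49 = -1/630
  a_8 = (7 - 8)(-1/630) / 8^2 = (1/630)/64 = 1/40320
Hence L_8(x) = x^8/40320 - x^7/630 + 7 x^6/180 - 7 x^5/15 + 35 x^4/12 - 28 x^3/3 + 14 x^2 - 8 x + 1.

L_8(x); series = x^8/40320 - x^7/630 + 7 x^6/180 - 7 x^5/15 + 35 x^4/12 - 28 x^3/3 + 14 x^2 - 8 x + 1


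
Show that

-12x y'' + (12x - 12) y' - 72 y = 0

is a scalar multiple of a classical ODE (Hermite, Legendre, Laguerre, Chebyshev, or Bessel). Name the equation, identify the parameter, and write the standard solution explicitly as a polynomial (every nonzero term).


All three coefficients share the factor -12; dividing through by -12 gives  x y'' + (1 - x) y' + 6 y = 0.
This matches the Laguerre equation x y'' + (1 - x) y' + n y = 0 with n = 6; the polynomial solution is L_6(x).
With y = sum_k a_k x^k, matching x^k gives (k+1)k a_{k+1} + (k+1) a_{k+1} - k a_k + n a_k = 0, i.e. (k+1)^2 a_{k+1} = (k - n) a_k = (k - 6) a_k. The right side vanishes at k = 6, so the series terminates at degree 6.
Standard normalization L_n(0) = 1 gives a_0 = 1. Work upward with a_{k+1} = (k - 6) a_k / (k+1)^2:
  a_1 = (0 - 6)(1) / 1^2 = -6/1 = -6
  a_2 = (1 - 6)(-6) / 2^2 = 30/4 = 15/2
  a_3 = (2 - 6)(15/2) / 3^2 = -30/9 = -10/3
  a_4 = (3 - 6)(-10/3) / 4^2 = 10/16 = 5/8
  a_5 = (4 - 6)(5/8) / 5^2 = (-5/4)/25 = -1/20
  a_6 = (5 - 6)(-1/20) / 6^2 = (1/20)/36 = 1/720
Hence L_6(x) = x^6/720 - x^5/20 + 5 x^4/8 - 10 x^3/3 + 15 x^2/2 - 6 x + 1.

L_6(x); series = x^6/720 - x^5/20 + 5 x^4/8 - 10 x^3/3 + 15 x^2/2 - 6 x + 1


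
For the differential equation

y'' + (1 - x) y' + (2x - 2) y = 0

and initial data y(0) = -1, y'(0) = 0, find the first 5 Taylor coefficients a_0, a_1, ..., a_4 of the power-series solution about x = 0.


Ansatz: y(x) = sum_{n>=0} a_n x^n, so y'(x) = sum_{n>=1} n a_n x^(n-1) and y''(x) = sum_{n>=2} n(n-1) a_n x^(n-2).
Substitute into P(x) y'' + Q(x) y' + R(x) y = 0 with P(x) = 1, Q(x) = 1 - x, R(x) = 2x - 2, and match powers of x.
Initial conditions: a_0 = -1, a_1 = 0.
Setting the coefficient of each power of x to zero and solving order by order (substituting the coefficients already found):
  x^0: 2 a_2 + a_1 - 2 a_0 = 0  ->  2 a_2 = -a_1 + 2 a_0 = -2  ->  a_2 = -1
  x^1: 6 a_3 + 2 a_2 - 3 a_1 + 2 a_0 = 0  ->  6 a_3 = -2 a_2 + 3 a_1 - 2 a_0 = 4  ->  a_3 = 2/3
  x^2: 12 a_4 + 3 a_3 - 4 a_2 + 2 a_1 = 0  ->  12 a_4 = -3 a_3 + 4 a_2 - 2 a_1 = -6  ->  a_4 = -1/2
Truncated series: y(x) = -1 - x^2 + (2/3) x^3 - (1/2) x^4 + O(x^5).

a_0 = -1; a_1 = 0; a_2 = -1; a_3 = 2/3; a_4 = -1/2


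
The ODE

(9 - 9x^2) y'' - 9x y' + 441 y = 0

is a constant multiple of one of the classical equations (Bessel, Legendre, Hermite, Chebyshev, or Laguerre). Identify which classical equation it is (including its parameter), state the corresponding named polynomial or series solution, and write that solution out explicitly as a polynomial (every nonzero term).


All three coefficients share the factor 9; dividing through by 9 gives  (1 - x^2) y'' - x y' + 49 y = 0.
This matches the Chebyshev equation (1 - x^2) y'' - x y' + n^2 y = 0 (note the -x y' term, not -2x y') with n^2 = 49, so n = 7; the polynomial solution is T_7(x).
With y = sum_k a_k x^k, matching x^k gives (k+2)(k+1) a_{k+2} = (k^2 - n^2) a_k = (k - 7)(k + 7) a_k. The right side vanishes at k = 7, so the series with the parity of 7 terminates at degree 7.
Standard normalization: leading coefficient of T_n is 2^(n-1), so a_7 = 2^6 = 64. Work downward with a_k = (k+1)(k+2) a_{k+2} / ((k - 7)(k + 7)):
  a_5 = (6)(7)(64) / ((5 - 7)(5 + 7)) = 2688/(-24) = -112
  a_3 = (4)(5)(-112) / ((3 - 7)(3 + 7)) = -2240/(-40) = 56
  a_1 = (2)(3)(56) / ((1 - 7)(1 + 7)) = 336/(-48) = -7
Hence T_7(x) = 64 x^7 - 112 x^5 + 56 x^3 - 7 x.

T_7(x); series = 64 x^7 - 112 x^5 + 56 x^3 - 7 x
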